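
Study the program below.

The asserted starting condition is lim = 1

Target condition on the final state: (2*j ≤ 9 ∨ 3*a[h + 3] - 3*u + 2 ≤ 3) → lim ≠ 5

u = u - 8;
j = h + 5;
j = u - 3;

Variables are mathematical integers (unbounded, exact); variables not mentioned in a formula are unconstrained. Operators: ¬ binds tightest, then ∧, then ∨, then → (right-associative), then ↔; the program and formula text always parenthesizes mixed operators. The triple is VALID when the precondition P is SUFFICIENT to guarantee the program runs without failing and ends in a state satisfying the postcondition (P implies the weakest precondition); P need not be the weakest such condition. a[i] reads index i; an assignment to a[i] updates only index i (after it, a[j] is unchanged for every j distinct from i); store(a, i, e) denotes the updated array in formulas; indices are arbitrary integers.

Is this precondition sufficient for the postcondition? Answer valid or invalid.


Working backward. After the program, the postcondition (2*j ≤ 9 ∨ 3*a[h + 3] - 3*u + 2 ≤ 3) → lim ≠ 5 must hold; in canonical form it is (2*j ≤ 9 ∨ 3*a[h + 3] ≤ 3*u + 1) → lim ≠ 5.
Before j := u - 3: (2*u ≤ 15 ∨ 3*a[h + 3] ≤ 3*u + 1) → lim ≠ 5
Before j := h + 5: (2*u ≤ 15 ∨ 3*a[h + 3] ≤ 3*u + 1) → lim ≠ 5
Before u := u - 8: (2*u ≤ 31 ∨ 3*a[h + 3] ≤ 3*u - 23) → lim ≠ 5
The weakest precondition is (2*u ≤ 31 ∨ 3*a[h + 3] ≤ 3*u - 23) → lim ≠ 5.
Check whether lim = 1 implies it.
Every state satisfying the precondition satisfies the weakest precondition: the implication holds.
Answer: valid


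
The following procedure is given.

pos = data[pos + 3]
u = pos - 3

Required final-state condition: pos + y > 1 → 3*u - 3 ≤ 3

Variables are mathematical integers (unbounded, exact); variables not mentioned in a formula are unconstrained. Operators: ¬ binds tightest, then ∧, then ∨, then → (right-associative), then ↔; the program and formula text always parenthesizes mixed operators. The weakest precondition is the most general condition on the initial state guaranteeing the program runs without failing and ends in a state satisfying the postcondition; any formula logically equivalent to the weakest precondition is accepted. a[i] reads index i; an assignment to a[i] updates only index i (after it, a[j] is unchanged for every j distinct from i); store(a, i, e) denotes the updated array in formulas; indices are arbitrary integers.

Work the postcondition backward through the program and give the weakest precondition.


Working backward. After the program, the postcondition pos + y > 1 → 3*u - 3 ≤ 3 must hold; in canonical form it is pos + y > 1 → 3*u ≤ 6.
Before u := pos - 3: pos + y > 1 → 3*pos ≤ 15
Before pos := data[pos + 3]: data[pos + 3] + y > 1 → 3*data[pos + 3] ≤ 15
Answer: WP = data[pos + 3] + y > 1 → 3*data[pos + 3] ≤ 15


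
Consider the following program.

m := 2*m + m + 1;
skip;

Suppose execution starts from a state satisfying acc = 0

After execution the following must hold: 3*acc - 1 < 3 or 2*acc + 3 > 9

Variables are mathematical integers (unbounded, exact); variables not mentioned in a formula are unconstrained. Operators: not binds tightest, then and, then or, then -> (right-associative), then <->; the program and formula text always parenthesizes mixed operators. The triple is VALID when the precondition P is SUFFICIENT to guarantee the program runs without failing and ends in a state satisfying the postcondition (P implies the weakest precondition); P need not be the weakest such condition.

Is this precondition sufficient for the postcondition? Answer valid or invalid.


Working backward. After the program, the postcondition 3*acc - 1 < 3 or 2*acc + 3 > 9 must hold; in canonical form it is 3*acc < 4 or 2*acc > 6.
Before skip: 3*acc < 4 or 2*acc > 6
Before m := 2*m + m + 1: 3*acc < 4 or 2*acc > 6
The weakest precondition is 3*acc < 4 or 2*acc > 6.
Check whether acc = 0 implies it.
Every state satisfying the precondition satisfies the weakest precondition: the implication holds.
Answer: valid


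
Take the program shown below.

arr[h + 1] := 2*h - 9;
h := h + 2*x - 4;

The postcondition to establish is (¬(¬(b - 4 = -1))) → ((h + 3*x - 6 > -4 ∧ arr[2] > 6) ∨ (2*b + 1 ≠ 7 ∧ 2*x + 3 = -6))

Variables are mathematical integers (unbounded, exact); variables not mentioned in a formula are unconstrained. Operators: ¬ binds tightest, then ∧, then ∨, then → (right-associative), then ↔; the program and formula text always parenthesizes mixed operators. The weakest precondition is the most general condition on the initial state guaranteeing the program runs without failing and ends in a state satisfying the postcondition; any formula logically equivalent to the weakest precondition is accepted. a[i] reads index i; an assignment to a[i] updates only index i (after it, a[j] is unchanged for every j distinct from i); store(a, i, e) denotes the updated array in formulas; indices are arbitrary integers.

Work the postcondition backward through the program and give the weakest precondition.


Working backward. After the program, the postcondition (¬(¬(b - 4 = -1))) → ((h + 3*x - 6 > -4 ∧ arr[2] > 6) ∨ (2*b + 1 ≠ 7 ∧ 2*x + 3 = -6)) must hold; in canonical form it is b = 3 → ((h + 3*x > 2 ∧ arr[2] > 6) ∨ (2*b ≠ 6 ∧ 2*x = -9)).
Before h := h + 2*x - 4: b = 3 → ((h + 5*x > 6 ∧ arr[2] > 6) ∨ (2*b ≠ 6 ∧ 2*x = -9))
Before arr[h + 1] := 2*h - 9: b = 3 → ((h + 5*x > 6 ∧ store(arr, h + 1, 2*h - 9)[2] > 6) ∨ (2*b ≠ 6 ∧ 2*x = -9))
Answer: WP = b = 3 → ((h + 5*x > 6 ∧ store(arr, h + 1, 2*h - 9)[2] > 6) ∨ (2*b ≠ 6 ∧ 2*x = -9))


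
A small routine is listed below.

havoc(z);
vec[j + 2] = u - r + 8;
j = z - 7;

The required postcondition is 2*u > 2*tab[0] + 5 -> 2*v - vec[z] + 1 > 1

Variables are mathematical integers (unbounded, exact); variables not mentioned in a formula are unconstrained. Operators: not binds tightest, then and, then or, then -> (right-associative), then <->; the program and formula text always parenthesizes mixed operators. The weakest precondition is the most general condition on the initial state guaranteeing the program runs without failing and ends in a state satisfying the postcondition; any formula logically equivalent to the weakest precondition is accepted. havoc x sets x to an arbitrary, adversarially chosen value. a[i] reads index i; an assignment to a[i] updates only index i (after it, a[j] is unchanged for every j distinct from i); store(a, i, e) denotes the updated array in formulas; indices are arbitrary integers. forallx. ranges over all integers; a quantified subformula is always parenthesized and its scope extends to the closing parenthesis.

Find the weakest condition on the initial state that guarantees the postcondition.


Working backward. After the program, the postcondition 2*u > 2*tab[0] + 5 -> 2*v - vec[z] + 1 > 1 must hold; in canonical form it is 2*u > 2*tab[0] + 5 -> 2*v > vec[z].
Before j := z - 7: 2*u > 2*tab[0] + 5 -> 2*v > vec[z]
Before vec[j + 2] := u - r + 8: 2*u > 2*tab[0] + 5 -> 2*v > store(vec, j + 2, -r + u + 8)[z]
Before havoc z: forall z_1. (2*u > 2*tab[0] + 5 -> 2*v > store(vec, j + 2, -r + u + 8)[z_1])
Answer: WP = forall z_1. (2*u > 2*tab[0] + 5 -> 2*v > store(vec, j + 2, -r + u + 8)[z_1])


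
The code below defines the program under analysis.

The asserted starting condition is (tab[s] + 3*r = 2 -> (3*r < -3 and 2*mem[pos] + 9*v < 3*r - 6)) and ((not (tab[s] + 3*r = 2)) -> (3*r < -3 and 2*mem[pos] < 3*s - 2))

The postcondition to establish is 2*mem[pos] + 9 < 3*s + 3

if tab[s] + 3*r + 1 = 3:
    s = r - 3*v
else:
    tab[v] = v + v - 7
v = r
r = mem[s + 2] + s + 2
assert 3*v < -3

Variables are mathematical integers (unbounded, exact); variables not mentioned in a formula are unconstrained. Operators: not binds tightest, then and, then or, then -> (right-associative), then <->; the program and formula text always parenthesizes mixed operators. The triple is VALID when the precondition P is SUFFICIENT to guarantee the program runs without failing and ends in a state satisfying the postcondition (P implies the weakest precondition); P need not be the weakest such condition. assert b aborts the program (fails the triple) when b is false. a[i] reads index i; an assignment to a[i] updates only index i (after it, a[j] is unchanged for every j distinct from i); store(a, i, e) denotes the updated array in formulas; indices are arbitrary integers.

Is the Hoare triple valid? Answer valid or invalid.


Working backward. After the program, the postcondition 2*mem[pos] + 9 < 3*s + 3 must hold; in canonical form it is 2*mem[pos] < 3*s - 6.
Before assert 3*v < -3: 3*v < -3 and 2*mem[pos] < 3*s - 6
Before r := mem[s + 2] + s + 2: 3*v < -3 and 2*mem[pos] < 3*s - 6
Before v := r: 3*r < -3 and 2*mem[pos] < 3*s - 6
Then branch requires 3*r < -3 and 2*mem[pos] + 9*v < 3*r - 6; else branch requires 3*r < -3 and 2*mem[pos] < 3*s - 6.
Before the if: (tab[s] + 3*r = 2 -> (3*r < -3 and 2*mem[pos] + 9*v < 3*r - 6)) and ((not (tab[s] + 3*r = 2)) -> (3*r < -3 and 2*mem[pos] < 3*s - 6))
The weakest precondition is (tab[s] + 3*r = 2 -> (3*r < -3 and 2*mem[pos] + 9*v < 3*r - 6)) and ((not (tab[s] + 3*r = 2)) -> (3*r < -3 and 2*mem[pos] < 3*s - 6)).
Check whether (tab[s] + 3*r = 2 -> (3*r < -3 and 2*mem[pos] + 9*v < 3*r - 6)) and ((not (tab[s] + 3*r = 2)) -> (3*r < -3 and 2*mem[pos] < 3*s - 2)) implies it.
Countermodel: at the initial state mem = {[0] = 0, [1] = 0, elsewhere 0}, pos = 0, r = -2, s = 1, tab = {[0] = 9, [1] = 9, elsewhere 9}, v = 0, the precondition holds but the weakest precondition fails.
Answer: invalid


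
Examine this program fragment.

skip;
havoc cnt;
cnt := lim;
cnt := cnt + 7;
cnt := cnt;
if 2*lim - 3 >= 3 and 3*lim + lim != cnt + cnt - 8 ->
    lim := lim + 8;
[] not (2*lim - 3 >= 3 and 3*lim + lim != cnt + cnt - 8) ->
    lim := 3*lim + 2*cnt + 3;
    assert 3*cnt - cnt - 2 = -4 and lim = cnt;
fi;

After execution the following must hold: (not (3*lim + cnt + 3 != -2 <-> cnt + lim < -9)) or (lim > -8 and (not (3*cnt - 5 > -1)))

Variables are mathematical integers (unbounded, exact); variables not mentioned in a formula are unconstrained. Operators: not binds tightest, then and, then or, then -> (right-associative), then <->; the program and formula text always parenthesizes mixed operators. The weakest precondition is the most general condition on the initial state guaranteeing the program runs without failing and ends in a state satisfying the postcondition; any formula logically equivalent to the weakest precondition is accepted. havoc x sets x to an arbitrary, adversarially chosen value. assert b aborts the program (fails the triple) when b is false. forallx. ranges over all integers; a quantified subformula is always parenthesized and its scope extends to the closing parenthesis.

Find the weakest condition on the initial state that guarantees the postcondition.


Working backward. After the program, the postcondition (not (3*lim + cnt + 3 != -2 <-> cnt + lim < -9)) or (lim > -8 and (not (3*cnt - 5 > -1))) must hold; in canonical form it is (not (cnt + 3*lim != -5 <-> cnt + lim < -9)) or (lim > -8 and (not (3*cnt > 4))).
Then branch requires (not (cnt + 3*lim != -29 <-> cnt + lim < -17)) or (lim > -16 and (not (3*cnt > 4))); else branch requires 2*cnt = -2 and cnt + 3*lim = -3 and ((not (7*cnt + 9*lim != -14 <-> 3*cnt + 3*lim < -12)) or (2*cnt + 3*lim > -11 and (not (3*cnt > 4)))).
Before the if: ((2*lim >= 6 and 4*lim != 2*cnt - 8) -> ((not (cnt + 3*lim != -29 <-> cnt + lim < -17)) or (lim > -16 and (not (3*cnt > 4))))) and ((not (2*lim >= 6 and 4*lim != 2*cnt - 8)) -> (2*cnt = -2 and cnt + 3*lim = -3 and ((not (7*cnt + 9*lim != -14 <-> 3*cnt + 3*lim < -12)) or (2*cnt + 3*lim > -11 and (not (3*cnt > 4))))))
Before cnt := cnt: ((2*lim >= 6 and 4*lim != 2*cnt - 8) -> ((not (cnt + 3*lim != -29 <-> cnt + lim < -17)) or (lim > -16 and (not (3*cnt > 4))))) and ((not (2*lim >= 6 and 4*lim != 2*cnt - 8)) -> (2*cnt = -2 and cnt + 3*lim = -3 and ((not (7*cnt + 9*lim != -14 <-> 3*cnt + 3*lim < -12)) or (2*cnt + 3*lim > -11 and (not (3*cnt > 4))))))
Before cnt := cnt + 7: ((2*lim >= 6 and 4*lim != 2*cnt + 6) -> ((not (cnt + 3*lim != -36 <-> cnt + lim < -24)) or (lim > -16 and (not (3*cnt > -17))))) and ((not (2*lim >= 6 and 4*lim != 2*cnt + 6)) -> (2*cnt = -16 and cnt + 3*lim = -10 and ((not (7*cnt + 9*lim != -63 <-> 3*cnt + 3*lim < -33)) or (2*cnt + 3*lim > -25 and (not (3*cnt > -17))))))
Before cnt := lim: ((2*lim >= 6 and 2*lim != 6) -> ((not (4*lim != -36 <-> 2*lim < -24)) or (lim > -16 and (not (3*lim > -17))))) and ((not (2*lim >= 6 and 2*lim != 6)) -> (2*lim = -16 and 4*lim = -10 and ((not (16*lim != -63 <-> 6*lim < -33)) or (5*lim > -25 and (not (3*lim > -17))))))
Before havoc cnt: ((2*lim >= 6 and 2*lim != 6) -> ((not (4*lim != -36 <-> 2*lim < -24)) or (lim > -16 and (not (3*lim > -17))))) and ((not (2*lim >= 6 and 2*lim != 6)) -> (2*lim = -16 and 4*lim = -10 and ((not (16*lim != -63 <-> 6*lim < -33)) or (5*lim > -25 and (not (3*lim > -17))))))
Before skip: ((2*lim >= 6 and 2*lim != 6) -> ((not (4*lim != -36 <-> 2*lim < -24)) or (lim > -16 and (not (3*lim > -17))))) and ((not (2*lim >= 6 and 2*lim != 6)) -> (2*lim = -16 and 4*lim = -10 and ((not (16*lim != -63 <-> 6*lim < -33)) or (5*lim > -25 and (not (3*lim > -17))))))
Answer: WP = ((2*lim >= 6 and 2*lim != 6) -> ((not (4*lim != -36 <-> 2*lim < -24)) or (lim > -16 and (not (3*lim > -17))))) and ((not (2*lim >= 6 and 2*lim != 6)) -> (2*lim = -16 and 4*lim = -10 and ((not (16*lim != -63 <-> 6*lim < -33)) or (5*lim > -25 and (not (3*lim > -17))))))


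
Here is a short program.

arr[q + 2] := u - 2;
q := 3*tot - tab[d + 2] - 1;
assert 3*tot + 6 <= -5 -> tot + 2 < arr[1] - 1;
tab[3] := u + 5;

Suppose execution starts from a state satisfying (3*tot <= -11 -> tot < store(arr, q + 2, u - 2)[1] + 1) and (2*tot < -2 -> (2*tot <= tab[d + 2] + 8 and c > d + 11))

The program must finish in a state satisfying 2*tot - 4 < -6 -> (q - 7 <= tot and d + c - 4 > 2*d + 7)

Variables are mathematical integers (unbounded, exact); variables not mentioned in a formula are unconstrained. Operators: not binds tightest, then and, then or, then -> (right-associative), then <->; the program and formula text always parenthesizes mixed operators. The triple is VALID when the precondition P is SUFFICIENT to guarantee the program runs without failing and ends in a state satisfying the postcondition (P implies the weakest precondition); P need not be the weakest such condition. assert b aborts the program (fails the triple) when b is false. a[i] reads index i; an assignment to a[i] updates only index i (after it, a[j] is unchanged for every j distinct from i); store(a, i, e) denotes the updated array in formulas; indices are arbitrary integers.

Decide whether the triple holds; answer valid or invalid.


Working backward. After the program, the postcondition 2*tot - 4 < -6 -> (q - 7 <= tot and d + c - 4 > 2*d + 7) must hold; in canonical form it is 2*tot < -2 -> (q <= tot + 7 and c > d + 11).
Before tab[3] := u + 5: 2*tot < -2 -> (q <= tot + 7 and c > d + 11)
Before assert 3*tot + 6 <= -5 -> tot + 2 < arr[1] - 1: (3*tot <= -11 -> tot < arr[1] - 3) and (2*tot < -2 -> (q <= tot + 7 and c > d + 11))
Before q := 3*tot - tab[d + 2] - 1: (3*tot <= -11 -> tot < arr[1] - 3) and (2*tot < -2 -> (2*tot <= tab[d + 2] + 8 and c > d + 11))
Before arr[q + 2] := u - 2: (3*tot <= -11 -> tot < store(arr, q + 2, u - 2)[1] - 3) and (2*tot < -2 -> (2*tot <= tab[d + 2] + 8 and c > d + 11))
The weakest precondition is (3*tot <= -11 -> tot < store(arr, q + 2, u - 2)[1] - 3) and (2*tot < -2 -> (2*tot <= tab[d + 2] + 8 and c > d + 11)).
Check whether (3*tot <= -11 -> tot < store(arr, q + 2, u - 2)[1] + 1) and (2*tot < -2 -> (2*tot <= tab[d + 2] + 8 and c > d + 11)) implies it.
Countermodel: at the initial state arr = {[0] = -1, [1] = -1, [2] = -1, elsewhere -1}, c = 12, d = 0, q = -2, tab = {[0] = -16, [1] = -16, [2] = -16, elsewhere -16}, tot = -4, u = 1, the precondition holds but the weakest precondition fails.
Answer: invalid


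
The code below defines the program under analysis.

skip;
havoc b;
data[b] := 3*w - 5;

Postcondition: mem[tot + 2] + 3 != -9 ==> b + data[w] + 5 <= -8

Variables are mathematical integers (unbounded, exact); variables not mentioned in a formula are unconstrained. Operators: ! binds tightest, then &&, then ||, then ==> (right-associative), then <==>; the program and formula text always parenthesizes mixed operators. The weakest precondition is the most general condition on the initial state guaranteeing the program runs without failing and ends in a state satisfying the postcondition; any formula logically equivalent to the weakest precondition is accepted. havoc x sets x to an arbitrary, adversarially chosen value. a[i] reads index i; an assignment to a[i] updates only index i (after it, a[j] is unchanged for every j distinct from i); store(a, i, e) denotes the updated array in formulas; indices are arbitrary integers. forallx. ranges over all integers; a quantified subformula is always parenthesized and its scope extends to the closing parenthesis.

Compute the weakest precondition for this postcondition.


Working backward. After the program, the postcondition mem[tot + 2] + 3 != -9 ==> b + data[w] + 5 <= -8 must hold; in canonical form it is mem[tot + 2] != -12 ==> data[w] + b <= -13.
Before data[b] := 3*w - 5: mem[tot + 2] != -12 ==> store(data, b, 3*w - 5)[w] + b <= -13
Before havoc b: forall b_1. (mem[tot + 2] != -12 ==> store(data, b_1, 3*w - 5)[w] + b_1 <= -13)
Before skip: forall b_1. (mem[tot + 2] != -12 ==> store(data, b_1, 3*w - 5)[w] + b_1 <= -13)
Answer: WP = forall b_1. (mem[tot + 2] != -12 ==> store(data, b_1, 3*w - 5)[w] + b_1 <= -13)


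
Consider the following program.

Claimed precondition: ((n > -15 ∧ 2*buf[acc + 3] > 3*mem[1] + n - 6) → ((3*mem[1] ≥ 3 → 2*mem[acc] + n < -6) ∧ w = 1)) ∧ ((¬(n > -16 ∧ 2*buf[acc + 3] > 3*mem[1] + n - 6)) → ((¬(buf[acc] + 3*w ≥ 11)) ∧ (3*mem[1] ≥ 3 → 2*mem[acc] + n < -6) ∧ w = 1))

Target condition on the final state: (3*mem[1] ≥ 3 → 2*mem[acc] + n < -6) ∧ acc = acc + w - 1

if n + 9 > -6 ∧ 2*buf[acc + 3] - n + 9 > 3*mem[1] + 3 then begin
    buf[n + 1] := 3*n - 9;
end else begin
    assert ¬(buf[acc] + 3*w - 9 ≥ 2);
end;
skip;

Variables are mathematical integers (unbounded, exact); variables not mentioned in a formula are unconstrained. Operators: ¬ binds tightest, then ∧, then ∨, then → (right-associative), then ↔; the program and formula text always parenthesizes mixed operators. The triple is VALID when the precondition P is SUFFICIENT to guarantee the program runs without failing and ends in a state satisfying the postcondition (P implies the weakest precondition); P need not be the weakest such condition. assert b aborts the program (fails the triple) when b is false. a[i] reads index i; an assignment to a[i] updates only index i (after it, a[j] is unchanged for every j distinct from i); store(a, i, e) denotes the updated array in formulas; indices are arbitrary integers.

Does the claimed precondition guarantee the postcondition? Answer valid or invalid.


Working backward. After the program, the postcondition (3*mem[1] ≥ 3 → 2*mem[acc] + n < -6) ∧ acc = acc + w - 1 must hold; in canonical form it is (3*mem[1] ≥ 3 → 2*mem[acc] + n < -6) ∧ w = 1.
Before skip: (3*mem[1] ≥ 3 → 2*mem[acc] + n < -6) ∧ w = 1
Then branch requires (3*mem[1] ≥ 3 → 2*mem[acc] + n < -6) ∧ w = 1; else branch requires (¬(buf[acc] + 3*w ≥ 11)) ∧ (3*mem[1] ≥ 3 → 2*mem[acc] + n < -6) ∧ w = 1.
Before the if: ((n > -15 ∧ 2*buf[acc + 3] > 3*mem[1] + n - 6) → ((3*mem[1] ≥ 3 → 2*mem[acc] + n < -6) ∧ w = 1)) ∧ ((¬(n > -15 ∧ 2*buf[acc + 3] > 3*mem[1] + n - 6)) → ((¬(buf[acc] + 3*w ≥ 11)) ∧ (3*mem[1] ≥ 3 → 2*mem[acc] + n < -6) ∧ w = 1))
The weakest precondition is ((n > -15 ∧ 2*buf[acc + 3] > 3*mem[1] + n - 6) → ((3*mem[1] ≥ 3 → 2*mem[acc] + n < -6) ∧ w = 1)) ∧ ((¬(n > -15 ∧ 2*buf[acc + 3] > 3*mem[1] + n - 6)) → ((¬(buf[acc] + 3*w ≥ 11)) ∧ (3*mem[1] ≥ 3 → 2*mem[acc] + n < -6) ∧ w = 1)).
Check whether ((n > -15 ∧ 2*buf[acc + 3] > 3*mem[1] + n - 6) → ((3*mem[1] ≥ 3 → 2*mem[acc] + n < -6) ∧ w = 1)) ∧ ((¬(n > -16 ∧ 2*buf[acc + 3] > 3*mem[1] + n - 6)) → ((¬(buf[acc] + 3*w ≥ 11)) ∧ (3*mem[1] ≥ 3 → 2*mem[acc] + n < -6) ∧ w = 1)) implies it.
Countermodel: at the initial state acc = 17422, buf = {[1] = 15215, [17422] = 15215, [17425] = 15215, elsewhere 15215}, mem = {[1] = 0, [17422] = 0, [17425] = 0, elsewhere 0}, n = -15, w = 2, the precondition holds but the weakest precondition fails.
Answer: invalid


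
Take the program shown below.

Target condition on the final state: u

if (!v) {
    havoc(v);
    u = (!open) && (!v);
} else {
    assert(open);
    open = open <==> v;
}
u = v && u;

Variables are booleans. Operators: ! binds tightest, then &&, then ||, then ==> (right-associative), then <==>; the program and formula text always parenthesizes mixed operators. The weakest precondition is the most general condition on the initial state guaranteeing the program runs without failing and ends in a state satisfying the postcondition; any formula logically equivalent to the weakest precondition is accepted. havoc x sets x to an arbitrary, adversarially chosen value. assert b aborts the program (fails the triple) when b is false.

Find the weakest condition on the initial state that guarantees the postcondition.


Working backward. After the program, u must hold.
Before u := v && u: v && u
Then branch requires false; else branch requires open && v && u.
Before the if: v && (v ==> (open && v && u))
Answer: WP = v && (v ==> (open && v && u))


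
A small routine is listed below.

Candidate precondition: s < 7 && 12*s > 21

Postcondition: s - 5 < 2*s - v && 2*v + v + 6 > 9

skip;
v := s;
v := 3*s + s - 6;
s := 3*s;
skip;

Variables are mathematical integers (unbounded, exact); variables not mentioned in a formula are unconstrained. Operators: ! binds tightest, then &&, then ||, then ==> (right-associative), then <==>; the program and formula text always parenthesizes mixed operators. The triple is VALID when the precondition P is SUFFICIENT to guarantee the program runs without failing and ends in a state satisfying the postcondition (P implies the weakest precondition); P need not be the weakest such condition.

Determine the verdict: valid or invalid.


Working backward. After the program, the postcondition s - 5 < 2*s - v && 2*v + v + 6 > 9 must hold; in canonical form it is v < s + 5 && 3*v > 3.
Before skip: v < s + 5 && 3*v > 3
Before s := 3*s: v < 3*s + 5 && 3*v > 3
Before v := 3*s + s - 6: s < 11 && 12*s > 21
Before v := s: s < 11 && 12*s > 21
Before skip: s < 11 && 12*s > 21
The weakest precondition is s < 11 && 12*s > 21.
Check whether s < 7 && 12*s > 21 implies it.
Every state satisfying the precondition satisfies the weakest precondition: the implication holds.
Answer: valid


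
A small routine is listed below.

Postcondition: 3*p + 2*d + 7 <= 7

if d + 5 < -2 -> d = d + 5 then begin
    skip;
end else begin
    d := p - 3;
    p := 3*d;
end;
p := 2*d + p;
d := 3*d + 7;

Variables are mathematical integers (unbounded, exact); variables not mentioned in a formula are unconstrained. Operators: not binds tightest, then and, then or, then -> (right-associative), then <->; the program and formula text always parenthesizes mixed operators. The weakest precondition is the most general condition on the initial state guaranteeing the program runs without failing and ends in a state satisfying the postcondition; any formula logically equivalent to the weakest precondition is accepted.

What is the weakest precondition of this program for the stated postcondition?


Working backward. After the program, the postcondition 3*p + 2*d + 7 <= 7 must hold; in canonical form it is 2*d + 3*p <= 0.
Before d := 3*d + 7: 6*d + 3*p <= -14
Before p := 2*d + p: 12*d + 3*p <= -14
Then branch requires 12*d + 3*p <= -14; else branch requires 21*p <= 49.
Before the if: ((not (d < -7)) -> 12*d + 3*p <= -14) and (d < -7 -> 21*p <= 49)
Answer: WP = ((not (d < -7)) -> 12*d + 3*p <= -14) and (d < -7 -> 21*p <= 49)


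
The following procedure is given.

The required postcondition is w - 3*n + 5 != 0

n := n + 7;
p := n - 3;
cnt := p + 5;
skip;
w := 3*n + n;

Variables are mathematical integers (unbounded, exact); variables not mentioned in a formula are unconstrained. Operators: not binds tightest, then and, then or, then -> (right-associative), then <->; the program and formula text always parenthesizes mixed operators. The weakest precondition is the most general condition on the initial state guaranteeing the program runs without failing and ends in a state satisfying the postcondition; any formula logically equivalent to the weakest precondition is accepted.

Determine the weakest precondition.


Working backward. After the program, the postcondition w - 3*n + 5 != 0 must hold; in canonical form it is w != 3*n - 5.
Before w := 3*n + n: n != -5
Before skip: n != -5
Before cnt := p + 5: n != -5
Before p := n - 3: n != -5
Before n := n + 7: n != -12
Answer: WP = n != -12


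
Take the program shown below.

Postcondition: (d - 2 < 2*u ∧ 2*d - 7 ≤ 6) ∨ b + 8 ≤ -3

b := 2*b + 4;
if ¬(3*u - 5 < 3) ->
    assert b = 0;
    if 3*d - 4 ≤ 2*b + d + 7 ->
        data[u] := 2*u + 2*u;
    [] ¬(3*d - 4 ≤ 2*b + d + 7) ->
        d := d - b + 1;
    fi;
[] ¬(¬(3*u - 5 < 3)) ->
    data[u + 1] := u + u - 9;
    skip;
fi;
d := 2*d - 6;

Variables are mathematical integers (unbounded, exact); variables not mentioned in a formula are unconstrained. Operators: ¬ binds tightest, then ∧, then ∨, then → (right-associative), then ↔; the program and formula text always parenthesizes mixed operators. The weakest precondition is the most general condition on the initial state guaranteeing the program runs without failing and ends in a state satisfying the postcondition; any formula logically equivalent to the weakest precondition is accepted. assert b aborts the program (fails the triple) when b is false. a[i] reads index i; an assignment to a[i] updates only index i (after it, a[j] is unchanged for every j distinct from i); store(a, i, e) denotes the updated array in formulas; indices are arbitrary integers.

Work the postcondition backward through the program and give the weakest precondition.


Working backward. After the program, the postcondition (d - 2 < 2*u ∧ 2*d - 7 ≤ 6) ∨ b + 8 ≤ -3 must hold; in canonical form it is (d < 2*u + 2 ∧ 2*d ≤ 13) ∨ b ≤ -11.
Before d := 2*d - 6: (2*d < 2*u + 8 ∧ 4*d ≤ 25) ∨ b ≤ -11
Then branch requires b = 0 ∧ (2*d ≤ 2*b + 11 → ((2*d < 2*u + 8 ∧ 4*d ≤ 25) ∨ b ≤ -11)) ∧ ((¬(2*d ≤ 2*b + 11)) → ((2*d < 2*b + 2*u + 6 ∧ 4*d ≤ 4*b + 21) ∨ b ≤ -11)); else branch requires (2*d < 2*u + 8 ∧ 4*d ≤ 25) ∨ b ≤ -11.
Before the if: ((¬(3*u < 8)) → (b = 0 ∧ (2*d ≤ 2*b + 11 → ((2*d < 2*u + 8 ∧ 4*d ≤ 25) ∨ b ≤ -11)) ∧ ((¬(2*d ≤ 2*b + 11)) → ((2*d < 2*b + 2*u + 6 ∧ 4*d ≤ 4*b + 21) ∨ b ≤ -11)))) ∧ (3*u < 8 → ((2*d < 2*u + 8 ∧ 4*d ≤ 25) ∨ b ≤ -11))
Before b := 2*b + 4: ((¬(3*u < 8)) → (2*b = -4 ∧ (2*d ≤ 4*b + 19 → ((2*d < 2*u + 8 ∧ 4*d ≤ 25) ∨ 2*b ≤ -15)) ∧ ((¬(2*d ≤ 4*b + 19)) → ((2*d < 4*b + 2*u + 14 ∧ 4*d ≤ 8*b + 37) ∨ 2*b ≤ -15)))) ∧ (3*u < 8 → ((2*d < 2*u + 8 ∧ 4*d ≤ 25) ∨ 2*b ≤ -15))
Answer: WP = ((¬(3*u < 8)) → (2*b = -4 ∧ (2*d ≤ 4*b + 19 → ((2*d < 2*u + 8 ∧ 4*d ≤ 25) ∨ 2*b ≤ -15)) ∧ ((¬(2*d ≤ 4*b + 19)) → ((2*d < 4*b + 2*u + 14 ∧ 4*d ≤ 8*b + 37) ∨ 2*b ≤ -15)))) ∧ (3*u < 8 → ((2*d < 2*u + 8 ∧ 4*d ≤ 25) ∨ 2*b ≤ -15))


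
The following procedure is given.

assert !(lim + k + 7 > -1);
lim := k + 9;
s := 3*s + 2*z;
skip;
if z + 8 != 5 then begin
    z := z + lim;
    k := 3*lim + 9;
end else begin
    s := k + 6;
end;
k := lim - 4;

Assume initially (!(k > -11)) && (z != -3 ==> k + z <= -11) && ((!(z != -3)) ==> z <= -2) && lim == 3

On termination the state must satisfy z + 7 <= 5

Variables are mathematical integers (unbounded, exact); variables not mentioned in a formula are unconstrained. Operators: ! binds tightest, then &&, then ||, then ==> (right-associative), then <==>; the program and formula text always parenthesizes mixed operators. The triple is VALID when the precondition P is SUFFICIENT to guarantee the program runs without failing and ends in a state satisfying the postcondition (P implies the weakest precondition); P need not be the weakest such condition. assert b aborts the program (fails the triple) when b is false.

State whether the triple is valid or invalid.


Working backward. After the program, the postcondition z + 7 <= 5 must hold; in canonical form it is z <= -2.
Before k := lim - 4: z <= -2
Then branch requires lim + z <= -2; else branch requires z <= -2.
Before the if: (z != -3 ==> lim + z <= -2) && ((!(z != -3)) ==> z <= -2)
Before skip: (z != -3 ==> lim + z <= -2) && ((!(z != -3)) ==> z <= -2)
Before s := 3*s + 2*z: (z != -3 ==> lim + z <= -2) && ((!(z != -3)) ==> z <= -2)
Before lim := k + 9: (z != -3 ==> k + z <= -11) && ((!(z != -3)) ==> z <= -2)
Before assert !(lim + k + 7 > -1): (!(k + lim > -8)) && (z != -3 ==> k + z <= -11) && ((!(z != -3)) ==> z <= -2)
The weakest precondition is (!(k + lim > -8)) && (z != -3 ==> k + z <= -11) && ((!(z != -3)) ==> z <= -2).
Check whether (!(k > -11)) && (z != -3 ==> k + z <= -11) && ((!(z != -3)) ==> z <= -2) && lim == 3 implies it.
Every state satisfying the precondition satisfies the weakest precondition: the implication holds.
Answer: valid


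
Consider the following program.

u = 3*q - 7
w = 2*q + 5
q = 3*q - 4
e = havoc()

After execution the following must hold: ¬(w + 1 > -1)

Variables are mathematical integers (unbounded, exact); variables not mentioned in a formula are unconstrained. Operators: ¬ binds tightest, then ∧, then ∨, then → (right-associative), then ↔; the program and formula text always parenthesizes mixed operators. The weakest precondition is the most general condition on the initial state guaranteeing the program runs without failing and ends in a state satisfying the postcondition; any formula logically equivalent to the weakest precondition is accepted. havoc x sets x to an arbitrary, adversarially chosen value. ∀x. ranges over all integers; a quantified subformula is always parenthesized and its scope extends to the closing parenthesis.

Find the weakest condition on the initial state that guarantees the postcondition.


Working backward. After the program, the postcondition ¬(w + 1 > -1) must hold; in canonical form it is ¬(w > -2).
Before havoc e: ¬(w > -2)
Before q := 3*q - 4: ¬(w > -2)
Before w := 2*q + 5: ¬(2*q > -7)
Before u := 3*q - 7: ¬(2*q > -7)
Answer: WP = ¬(2*q > -7)


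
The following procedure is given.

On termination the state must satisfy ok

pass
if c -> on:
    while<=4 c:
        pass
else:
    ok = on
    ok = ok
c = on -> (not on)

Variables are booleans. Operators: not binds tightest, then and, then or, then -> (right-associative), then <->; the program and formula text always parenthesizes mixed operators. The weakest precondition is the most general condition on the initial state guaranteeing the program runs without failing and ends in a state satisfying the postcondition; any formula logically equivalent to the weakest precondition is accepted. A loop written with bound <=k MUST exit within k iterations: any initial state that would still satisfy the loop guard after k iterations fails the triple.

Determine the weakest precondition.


Working backward. After the program, ok must hold.
Before c := on -> (not on): ok
Then branch requires (c -> ((c -> ((c -> ((c -> ((not c) and ok)) and ((not c) -> ok))) and ((not c) -> ok))) and ((not c) -> ok))) and ((not c) -> ok); else branch requires on.
Before the if: ((c -> on) -> ((c -> ((c -> ((c -> ((c -> ((not c) and ok)) and ((not c) -> ok))) and ((not c) -> ok))) and ((not c) -> ok))) and ((not c) -> ok))) and ((not (c -> on)) -> on)
Before skip: ((c -> on) -> ((c -> ((c -> ((c -> ((c -> ((not c) and ok)) and ((not c) -> ok))) and ((not c) -> ok))) and ((not c) -> ok))) and ((not c) -> ok))) and ((not (c -> on)) -> on)
Answer: WP = ((c -> on) -> ((c -> ((c -> ((c -> ((c -> ((not c) and ok)) and ((not c) -> ok))) and ((not c) -> ok))) and ((not c) -> ok))) and ((not c) -> ok))) and ((not (c -> on)) -> on)


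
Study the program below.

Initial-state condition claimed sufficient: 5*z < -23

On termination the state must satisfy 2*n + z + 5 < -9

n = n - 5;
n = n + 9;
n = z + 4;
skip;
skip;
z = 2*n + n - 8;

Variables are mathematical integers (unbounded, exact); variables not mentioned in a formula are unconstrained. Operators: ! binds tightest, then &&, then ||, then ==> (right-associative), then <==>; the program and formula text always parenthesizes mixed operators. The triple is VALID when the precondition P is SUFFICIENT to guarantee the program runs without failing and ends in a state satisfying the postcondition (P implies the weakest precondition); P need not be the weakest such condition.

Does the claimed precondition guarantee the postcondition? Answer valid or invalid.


Working backward. After the program, the postcondition 2*n + z + 5 < -9 must hold; in canonical form it is 2*n + z < -14.
Before z := 2*n + n - 8: 5*n < -6
Before skip: 5*n < -6
Before skip: 5*n < -6
Before n := z + 4: 5*z < -26
Before n := n + 9: 5*z < -26
Before n := n - 5: 5*z < -26
The weakest precondition is 5*z < -26.
Check whether 5*z < -23 implies it.
Countermodel: at the initial state z = -5, the precondition holds but the weakest precondition fails.
Answer: invalid


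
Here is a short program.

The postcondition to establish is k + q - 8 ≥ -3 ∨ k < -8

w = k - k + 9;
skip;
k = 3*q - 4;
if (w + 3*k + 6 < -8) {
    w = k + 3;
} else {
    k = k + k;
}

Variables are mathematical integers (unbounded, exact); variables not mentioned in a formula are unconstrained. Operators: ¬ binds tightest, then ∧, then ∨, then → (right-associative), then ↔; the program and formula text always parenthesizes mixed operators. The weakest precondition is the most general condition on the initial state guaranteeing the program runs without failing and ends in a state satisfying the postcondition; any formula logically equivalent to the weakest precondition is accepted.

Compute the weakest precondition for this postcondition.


Working backward. After the program, the postcondition k + q - 8 ≥ -3 ∨ k < -8 must hold; in canonical form it is k + q ≥ 5 ∨ k < -8.
Then branch requires k + q ≥ 5 ∨ k < -8; else branch requires 2*k + q ≥ 5 ∨ 2*k < -8.
Before the if: (3*k + w < -14 → (k + q ≥ 5 ∨ k < -8)) ∧ ((¬(3*k + w < -14)) → (2*k + q ≥ 5 ∨ 2*k < -8))
Before k := 3*q - 4: (9*q + w < -2 → (4*q ≥ 9 ∨ 3*q < -4)) ∧ ((¬(9*q + w < -2)) → (7*q ≥ 13 ∨ 6*q < 0))
Before skip: (9*q + w < -2 → (4*q ≥ 9 ∨ 3*q < -4)) ∧ ((¬(9*q + w < -2)) → (7*q ≥ 13 ∨ 6*q < 0))
Before w := k - k + 9: (9*q < -11 → (4*q ≥ 9 ∨ 3*q < -4)) ∧ ((¬(9*q < -11)) → (7*q ≥ 13 ∨ 6*q < 0))
Answer: WP = (9*q < -11 → (4*q ≥ 9 ∨ 3*q < -4)) ∧ ((¬(9*q < -11)) → (7*q ≥ 13 ∨ 6*q < 0))


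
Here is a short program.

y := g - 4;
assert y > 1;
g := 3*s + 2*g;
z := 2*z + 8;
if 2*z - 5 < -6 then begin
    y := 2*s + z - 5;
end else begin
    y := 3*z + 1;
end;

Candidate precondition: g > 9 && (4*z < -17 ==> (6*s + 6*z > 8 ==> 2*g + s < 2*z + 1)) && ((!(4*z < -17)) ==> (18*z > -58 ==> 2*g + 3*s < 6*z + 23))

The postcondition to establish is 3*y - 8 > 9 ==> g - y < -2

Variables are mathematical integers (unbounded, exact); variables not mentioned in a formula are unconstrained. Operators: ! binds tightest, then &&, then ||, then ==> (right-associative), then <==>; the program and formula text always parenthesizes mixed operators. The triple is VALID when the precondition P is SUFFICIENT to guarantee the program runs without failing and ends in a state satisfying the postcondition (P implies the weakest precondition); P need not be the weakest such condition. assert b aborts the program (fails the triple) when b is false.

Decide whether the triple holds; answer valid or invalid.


Working backward. After the program, the postcondition 3*y - 8 > 9 ==> g - y < -2 must hold; in canonical form it is 3*y > 17 ==> g < y - 2.
Then branch requires 6*s + 3*z > 32 ==> g < 2*s + z - 7; else branch requires 9*z > 14 ==> g < 3*z - 1.
Before the if: (2*z < -1 ==> (6*s + 3*z > 32 ==> g < 2*s + z - 7)) && ((!(2*z < -1)) ==> (9*z > 14 ==> g < 3*z - 1))
Before z := 2*z + 8: (4*z < -17 ==> (6*s + 6*z > 8 ==> g < 2*s + 2*z + 1)) && ((!(4*z < -17)) ==> (18*z > -58 ==> g < 6*z + 23))
Before g := 3*s + 2*g: (4*z < -17 ==> (6*s + 6*z > 8 ==> 2*g + s < 2*z + 1)) && ((!(4*z < -17)) ==> (18*z > -58 ==> 2*g + 3*s < 6*z + 23))
Before assert y > 1: y > 1 && (4*z < -17 ==> (6*s + 6*z > 8 ==> 2*g + s < 2*z + 1)) && ((!(4*z < -17)) ==> (18*z > -58 ==> 2*g + 3*s < 6*z + 23))
Before y := g - 4: g > 5 && (4*z < -17 ==> (6*s + 6*z > 8 ==> 2*g + s < 2*z + 1)) && ((!(4*z < -17)) ==> (18*z > -58 ==> 2*g + 3*s < 6*z + 23))
The weakest precondition is g > 5 && (4*z < -17 ==> (6*s + 6*z > 8 ==> 2*g + s < 2*z + 1)) && ((!(4*z < -17)) ==> (18*z > -58 ==> 2*g + 3*s < 6*z + 23)).
Check whether g > 9 && (4*z < -17 ==> (6*s + 6*z > 8 ==> 2*g + s < 2*z + 1)) && ((!(4*z < -17)) ==> (18*z > -58 ==> 2*g + 3*s < 6*z + 23)) implies it.
Every state satisfying the precondition satisfies the weakest precondition: the implication holds.
Answer: valid


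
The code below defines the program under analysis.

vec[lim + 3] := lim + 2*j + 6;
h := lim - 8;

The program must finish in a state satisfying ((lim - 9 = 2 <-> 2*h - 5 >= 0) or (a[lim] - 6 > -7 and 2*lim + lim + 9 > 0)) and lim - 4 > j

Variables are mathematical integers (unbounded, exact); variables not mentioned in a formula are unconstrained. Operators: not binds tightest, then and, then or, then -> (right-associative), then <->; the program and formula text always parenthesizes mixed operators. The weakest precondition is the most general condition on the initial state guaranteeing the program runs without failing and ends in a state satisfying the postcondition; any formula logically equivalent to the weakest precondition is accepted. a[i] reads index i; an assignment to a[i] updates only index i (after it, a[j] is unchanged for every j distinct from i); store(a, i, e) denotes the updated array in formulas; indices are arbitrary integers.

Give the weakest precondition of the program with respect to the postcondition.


Working backward. After the program, the postcondition ((lim - 9 = 2 <-> 2*h - 5 >= 0) or (a[lim] - 6 > -7 and 2*lim + lim + 9 > 0)) and lim - 4 > j must hold; in canonical form it is ((lim = 11 <-> 2*h >= 5) or (a[lim] > -1 and 3*lim > -9)) and lim > j + 4.
Before h := lim - 8: ((lim = 11 <-> 2*lim >= 21) or (a[lim] > -1 and 3*lim > -9)) and lim > j + 4
Before vec[lim + 3] := lim + 2*j + 6: ((lim = 11 <-> 2*lim >= 21) or (a[lim] > -1 and 3*lim > -9)) and lim > j + 4
Answer: WP = ((lim = 11 <-> 2*lim >= 21) or (a[lim] > -1 and 3*lim > -9)) and lim > j + 4


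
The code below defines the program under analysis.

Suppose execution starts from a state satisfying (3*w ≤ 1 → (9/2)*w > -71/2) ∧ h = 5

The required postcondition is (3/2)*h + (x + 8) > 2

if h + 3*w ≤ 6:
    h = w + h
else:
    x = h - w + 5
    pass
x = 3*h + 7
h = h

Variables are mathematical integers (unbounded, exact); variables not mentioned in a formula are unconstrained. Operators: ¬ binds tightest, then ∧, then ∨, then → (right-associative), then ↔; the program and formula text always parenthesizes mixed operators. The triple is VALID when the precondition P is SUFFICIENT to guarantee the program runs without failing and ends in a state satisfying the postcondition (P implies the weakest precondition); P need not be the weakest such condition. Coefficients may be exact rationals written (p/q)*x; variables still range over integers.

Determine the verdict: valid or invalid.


Working backward. After the program, the postcondition (3/2)*h + (x + 8) > 2 must hold; in canonical form it is (3/2)*h + x > -6.
Before h := h: (3/2)*h + x > -6
Before x := 3*h + 7: (9/2)*h > -13
Then branch requires (9/2)*h + (9/2)*w > -13; else branch requires (9/2)*h > -13.
Before the if: (h + 3*w ≤ 6 → (9/2)*h + (9/2)*w > -13) ∧ ((¬(h + 3*w ≤ 6)) → (9/2)*h > -13)
The weakest precondition is (h + 3*w ≤ 6 → (9/2)*h + (9/2)*w > -13) ∧ ((¬(h + 3*w ≤ 6)) → (9/2)*h > -13).
Check whether (3*w ≤ 1 → (9/2)*w > -71/2) ∧ h = 5 implies it.
Every state satisfying the precondition satisfies the weakest precondition: the implication holds.
Answer: valid
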